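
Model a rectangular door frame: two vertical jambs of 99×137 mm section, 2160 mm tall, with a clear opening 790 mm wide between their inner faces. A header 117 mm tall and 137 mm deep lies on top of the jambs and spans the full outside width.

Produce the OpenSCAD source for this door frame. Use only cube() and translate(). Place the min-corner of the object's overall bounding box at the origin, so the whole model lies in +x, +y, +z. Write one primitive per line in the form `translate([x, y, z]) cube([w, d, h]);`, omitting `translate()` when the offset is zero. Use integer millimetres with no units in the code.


cube([99, 137, 2160]);
translate([889, 0, 0]) cube([99, 137, 2160]);
translate([0, 0, 2160]) cube([988, 137, 117]);


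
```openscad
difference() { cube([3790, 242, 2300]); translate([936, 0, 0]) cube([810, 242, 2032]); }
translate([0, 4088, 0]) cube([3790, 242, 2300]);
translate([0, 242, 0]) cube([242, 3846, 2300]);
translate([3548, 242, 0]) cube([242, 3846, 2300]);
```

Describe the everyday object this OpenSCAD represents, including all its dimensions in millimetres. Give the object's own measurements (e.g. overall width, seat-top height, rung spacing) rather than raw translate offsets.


A single room: four walls, each 2300 mm tall and 242 mm thick, enclosing an outside footprint 3790×4330 mm (x × y), no floor or roof. The front and back walls (−y and +y sides) run the full x-width; the side walls fit between their inner faces. A door opening 810 mm wide and 2032 mm tall is cut through the front wall from the floor up, its −x edge 936 mm from the wall's −x end.


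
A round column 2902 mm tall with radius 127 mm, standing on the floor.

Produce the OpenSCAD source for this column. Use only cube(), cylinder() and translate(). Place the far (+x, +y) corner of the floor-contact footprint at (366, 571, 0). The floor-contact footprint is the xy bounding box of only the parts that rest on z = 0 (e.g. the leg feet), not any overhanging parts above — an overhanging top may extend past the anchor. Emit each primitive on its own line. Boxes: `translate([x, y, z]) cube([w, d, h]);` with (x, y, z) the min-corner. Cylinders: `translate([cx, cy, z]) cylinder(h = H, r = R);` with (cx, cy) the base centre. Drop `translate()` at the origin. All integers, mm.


translate([239, 444, 0]) cylinder(h = 2902, r = 127);


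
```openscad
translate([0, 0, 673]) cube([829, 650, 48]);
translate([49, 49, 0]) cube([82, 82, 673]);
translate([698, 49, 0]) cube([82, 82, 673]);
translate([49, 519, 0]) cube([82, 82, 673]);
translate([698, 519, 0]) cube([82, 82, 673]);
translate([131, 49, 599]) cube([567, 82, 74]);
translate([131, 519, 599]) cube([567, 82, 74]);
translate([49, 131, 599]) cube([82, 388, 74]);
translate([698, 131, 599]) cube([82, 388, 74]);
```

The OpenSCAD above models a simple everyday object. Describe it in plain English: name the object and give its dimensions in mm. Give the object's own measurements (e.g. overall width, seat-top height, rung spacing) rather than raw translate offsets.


A rectangular dining table. The top is 829×650×48 mm with its upper surface at z = 721 mm. It stands on four 82×82 mm square legs, each inset 49 mm from the nearest pair of top edges, running from the floor to the underside of the top. Four apron rails, 82 mm thick and 74 mm tall, run between adjacent legs with their top edges flush with the underside of the top and their outer faces flush with the legs' outer faces.


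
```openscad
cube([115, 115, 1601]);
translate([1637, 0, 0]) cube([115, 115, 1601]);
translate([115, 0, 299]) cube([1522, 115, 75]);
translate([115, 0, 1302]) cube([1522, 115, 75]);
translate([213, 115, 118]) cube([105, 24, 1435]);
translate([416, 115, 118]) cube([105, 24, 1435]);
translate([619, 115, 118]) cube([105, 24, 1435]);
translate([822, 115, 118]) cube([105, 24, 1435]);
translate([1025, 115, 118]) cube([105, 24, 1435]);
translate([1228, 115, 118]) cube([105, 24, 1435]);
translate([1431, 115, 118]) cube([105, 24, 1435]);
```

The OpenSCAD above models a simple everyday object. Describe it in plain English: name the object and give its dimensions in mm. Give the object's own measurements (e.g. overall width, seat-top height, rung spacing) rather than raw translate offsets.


A fence section. Two 115×115 mm posts, 1601 mm tall, stand on the floor with a clear span of 1522 mm between their inner faces. Two horizontal rails of 115×75 mm section span the gap between the posts with their undersides at z = 299 mm and z = 1302 mm, flush with the posts' −y face. 7 pickets, each 105 mm wide, 24 mm thick and 1435 mm tall, are fixed to the +y face of the rails with their bottoms at z = 118 mm, spaced across the span with a 98 mm gap after the −x post and between neighbouring pickets, with 101 mm left before the +x post.


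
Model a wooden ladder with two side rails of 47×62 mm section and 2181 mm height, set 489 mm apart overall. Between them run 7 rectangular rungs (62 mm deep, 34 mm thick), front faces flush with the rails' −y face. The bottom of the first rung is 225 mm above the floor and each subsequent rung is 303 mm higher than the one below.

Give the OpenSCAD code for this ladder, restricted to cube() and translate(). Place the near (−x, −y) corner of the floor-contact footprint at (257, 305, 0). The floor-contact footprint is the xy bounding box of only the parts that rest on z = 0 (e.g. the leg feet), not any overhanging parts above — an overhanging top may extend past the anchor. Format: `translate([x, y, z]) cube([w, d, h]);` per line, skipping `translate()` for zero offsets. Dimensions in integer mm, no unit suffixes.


translate([257, 305, 0]) cube([47, 62, 2181]);
translate([699, 305, 0]) cube([47, 62, 2181]);
translate([304, 305, 225]) cube([395, 62, 34]);
translate([304, 305, 528]) cube([395, 62, 34]);
translate([304, 305, 831]) cube([395, 62, 34]);
translate([304, 305, 1134]) cube([395, 62, 34]);
translate([304, 305, 1437]) cube([395, 62, 34]);
translate([304, 305, 1740]) cube([395, 62, 34]);
translate([304, 305, 2043]) cube([395, 62, 34]);


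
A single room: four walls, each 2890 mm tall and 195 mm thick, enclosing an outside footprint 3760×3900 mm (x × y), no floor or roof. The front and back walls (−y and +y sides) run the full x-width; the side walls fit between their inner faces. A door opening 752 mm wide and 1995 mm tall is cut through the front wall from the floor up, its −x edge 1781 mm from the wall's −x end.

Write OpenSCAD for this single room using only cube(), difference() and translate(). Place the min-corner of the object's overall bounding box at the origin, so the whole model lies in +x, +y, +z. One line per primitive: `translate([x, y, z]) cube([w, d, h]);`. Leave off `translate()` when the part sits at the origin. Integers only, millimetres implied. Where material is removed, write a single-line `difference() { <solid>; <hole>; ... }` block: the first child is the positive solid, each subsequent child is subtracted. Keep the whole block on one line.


difference() { cube([3760, 195, 2890]); translate([1781, 0, 0]) cube([752, 195, 1995]); }
translate([0, 3705, 0]) cube([3760, 195, 2890]);
translate([0, 195, 0]) cube([195, 3510, 2890]);
translate([3565, 195, 0]) cube([195, 3510, 2890]);


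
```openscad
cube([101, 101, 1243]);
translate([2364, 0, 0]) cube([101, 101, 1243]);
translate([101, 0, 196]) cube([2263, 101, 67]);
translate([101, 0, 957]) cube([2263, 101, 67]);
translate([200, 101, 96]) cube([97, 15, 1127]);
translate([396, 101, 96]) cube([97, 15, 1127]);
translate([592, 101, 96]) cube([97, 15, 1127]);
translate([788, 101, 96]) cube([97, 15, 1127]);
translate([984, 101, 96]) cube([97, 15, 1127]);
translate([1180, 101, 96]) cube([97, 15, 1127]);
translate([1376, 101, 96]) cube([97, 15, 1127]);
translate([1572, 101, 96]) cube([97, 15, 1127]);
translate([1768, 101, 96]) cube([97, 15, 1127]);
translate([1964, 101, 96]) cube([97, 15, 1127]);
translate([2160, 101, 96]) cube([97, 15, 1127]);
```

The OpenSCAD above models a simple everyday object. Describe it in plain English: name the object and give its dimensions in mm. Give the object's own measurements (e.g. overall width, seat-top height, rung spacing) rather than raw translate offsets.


A fence section. Two 101×101 mm posts, 1243 mm tall, stand on the floor with a clear span of 2263 mm between their inner faces. Two horizontal rails of 101×67 mm section span the gap between the posts with their undersides at z = 196 mm and z = 957 mm, flush with the posts' −y face. 11 pickets, each 97 mm wide, 15 mm thick and 1127 mm tall, are fixed to the +y face of the rails with their bottoms at z = 96 mm, spaced across the span with a 99 mm gap after the −x post and between neighbouring pickets, with 107 mm left before the +x post.


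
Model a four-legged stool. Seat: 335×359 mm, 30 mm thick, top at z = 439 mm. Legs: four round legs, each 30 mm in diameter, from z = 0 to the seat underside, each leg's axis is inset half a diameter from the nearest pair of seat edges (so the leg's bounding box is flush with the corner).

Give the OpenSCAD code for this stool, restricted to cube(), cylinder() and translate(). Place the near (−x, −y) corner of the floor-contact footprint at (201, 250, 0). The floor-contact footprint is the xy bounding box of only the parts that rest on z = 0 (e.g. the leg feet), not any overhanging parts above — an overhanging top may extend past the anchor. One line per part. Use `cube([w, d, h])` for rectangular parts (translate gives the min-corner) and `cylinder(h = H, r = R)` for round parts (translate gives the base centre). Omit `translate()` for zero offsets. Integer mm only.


translate([201, 250, 409]) cube([335, 359, 30]);
translate([216, 265, 0]) cylinder(h = 409, r = 15);
translate([521, 265, 0]) cylinder(h = 409, r = 15);
translate([216, 594, 0]) cylinder(h = 409, r = 15);
translate([521, 594, 0]) cylinder(h = 409, r = 15);


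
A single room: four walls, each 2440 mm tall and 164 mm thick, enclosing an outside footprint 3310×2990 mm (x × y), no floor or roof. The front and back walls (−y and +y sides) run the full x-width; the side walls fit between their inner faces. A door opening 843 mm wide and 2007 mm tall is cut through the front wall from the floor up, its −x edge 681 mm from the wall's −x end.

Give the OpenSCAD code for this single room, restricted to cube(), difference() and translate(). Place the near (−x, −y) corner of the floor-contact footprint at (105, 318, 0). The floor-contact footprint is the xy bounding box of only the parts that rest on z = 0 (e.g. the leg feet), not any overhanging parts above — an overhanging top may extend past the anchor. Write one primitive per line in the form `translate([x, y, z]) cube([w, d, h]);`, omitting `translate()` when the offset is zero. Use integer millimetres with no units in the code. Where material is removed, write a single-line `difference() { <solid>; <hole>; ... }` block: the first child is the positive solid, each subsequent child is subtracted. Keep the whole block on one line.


difference() { translate([105, 318, 0]) cube([3310, 164, 2440]); translate([786, 318, 0]) cube([843, 164, 2007]); }
translate([105, 3144, 0]) cube([3310, 164, 2440]);
translate([105, 482, 0]) cube([164, 2662, 2440]);
translate([3251, 482, 0]) cube([164, 2662, 2440]);


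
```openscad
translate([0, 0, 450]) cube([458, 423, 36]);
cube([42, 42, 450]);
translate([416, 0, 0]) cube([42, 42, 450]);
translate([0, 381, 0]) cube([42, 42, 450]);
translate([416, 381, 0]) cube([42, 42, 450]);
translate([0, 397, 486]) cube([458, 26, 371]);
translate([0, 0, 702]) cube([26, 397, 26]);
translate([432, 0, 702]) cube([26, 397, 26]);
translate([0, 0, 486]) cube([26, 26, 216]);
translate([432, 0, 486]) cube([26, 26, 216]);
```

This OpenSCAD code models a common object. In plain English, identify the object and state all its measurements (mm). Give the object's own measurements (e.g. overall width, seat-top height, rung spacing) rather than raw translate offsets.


A chair. The seat is a 458×423×36 mm slab with its top at z = 486 mm, on four 42×42 mm corner legs (flush with the seat edges, standing on z = 0). A flat backrest 26 mm thick, 371 mm tall, spans the full seat width and rises from the seat top along its +y edge, rear face flush with the rear of the seat. Two armrests of 26×26 mm section run along each side from the seat's front edge to the front of the backrest, top faces 242 mm above the seat top and outer faces flush with the seat's x-edges; a 26×26 mm post under the front of each armrest stands on the seat at the front corner.


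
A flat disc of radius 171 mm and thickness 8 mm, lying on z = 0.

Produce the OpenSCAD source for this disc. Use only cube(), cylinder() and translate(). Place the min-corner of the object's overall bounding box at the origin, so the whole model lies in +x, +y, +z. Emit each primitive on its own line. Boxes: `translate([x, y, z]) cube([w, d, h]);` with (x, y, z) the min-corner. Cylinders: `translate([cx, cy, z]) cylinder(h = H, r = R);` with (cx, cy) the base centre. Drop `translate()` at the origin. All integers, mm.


translate([171, 171, 0]) cylinder(h = 8, r = 171);


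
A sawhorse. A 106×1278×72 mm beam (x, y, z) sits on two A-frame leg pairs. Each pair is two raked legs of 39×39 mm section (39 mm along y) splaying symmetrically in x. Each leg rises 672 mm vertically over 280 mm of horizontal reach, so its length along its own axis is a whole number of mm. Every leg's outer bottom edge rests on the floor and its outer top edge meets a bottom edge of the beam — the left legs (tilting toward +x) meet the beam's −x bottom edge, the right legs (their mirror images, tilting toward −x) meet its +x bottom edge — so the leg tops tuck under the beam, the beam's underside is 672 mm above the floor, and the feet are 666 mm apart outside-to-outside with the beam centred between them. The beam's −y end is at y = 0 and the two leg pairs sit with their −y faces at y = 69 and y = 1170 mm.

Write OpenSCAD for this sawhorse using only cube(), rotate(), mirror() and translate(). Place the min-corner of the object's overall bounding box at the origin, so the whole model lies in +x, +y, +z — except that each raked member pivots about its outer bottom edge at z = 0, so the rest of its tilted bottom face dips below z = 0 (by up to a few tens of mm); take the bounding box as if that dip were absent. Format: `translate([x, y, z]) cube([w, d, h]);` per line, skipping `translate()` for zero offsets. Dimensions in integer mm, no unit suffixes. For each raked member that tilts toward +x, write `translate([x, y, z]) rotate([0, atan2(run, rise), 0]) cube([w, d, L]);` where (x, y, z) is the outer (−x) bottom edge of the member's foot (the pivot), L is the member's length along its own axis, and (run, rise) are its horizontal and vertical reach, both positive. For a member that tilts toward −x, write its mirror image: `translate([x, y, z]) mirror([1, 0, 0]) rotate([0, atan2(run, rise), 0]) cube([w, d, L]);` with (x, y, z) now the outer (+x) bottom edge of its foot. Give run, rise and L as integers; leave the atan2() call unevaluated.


// leg length = √(280² + 672²) = 728
// right-leg outer foot x = 2·280 + 106 = 666
// beam min-corner = (280, 0, 672)
translate([280, 0, 672]) cube([106, 1278, 72]);
translate([0, 69, 0]) rotate([0, atan2(280, 672), 0]) cube([39, 39, 728]);
translate([666, 69, 0]) mirror([1, 0, 0]) rotate([0, atan2(280, 672), 0]) cube([39, 39, 728]);
translate([0, 1170, 0]) rotate([0, atan2(280, 672), 0]) cube([39, 39, 728]);
translate([666, 1170, 0]) mirror([1, 0, 0]) rotate([0, atan2(280, 672), 0]) cube([39, 39, 728]);


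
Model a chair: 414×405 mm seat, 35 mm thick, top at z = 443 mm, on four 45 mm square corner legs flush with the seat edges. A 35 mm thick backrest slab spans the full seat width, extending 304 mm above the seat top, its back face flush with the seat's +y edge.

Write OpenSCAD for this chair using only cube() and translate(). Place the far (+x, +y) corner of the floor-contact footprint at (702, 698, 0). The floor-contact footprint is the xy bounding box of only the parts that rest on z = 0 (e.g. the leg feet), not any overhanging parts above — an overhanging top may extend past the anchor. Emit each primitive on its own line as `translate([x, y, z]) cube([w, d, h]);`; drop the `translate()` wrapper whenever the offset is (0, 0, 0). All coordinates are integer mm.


// leg_h = 443 - 35 = 408
translate([288, 293, 408]) cube([414, 405, 35]);
translate([288, 293, 0]) cube([45, 45, 408]);
translate([657, 293, 0]) cube([45, 45, 408]);
translate([288, 653, 0]) cube([45, 45, 408]);
translate([657, 653, 0]) cube([45, 45, 408]);
translate([288, 663, 443]) cube([414, 35, 304]);


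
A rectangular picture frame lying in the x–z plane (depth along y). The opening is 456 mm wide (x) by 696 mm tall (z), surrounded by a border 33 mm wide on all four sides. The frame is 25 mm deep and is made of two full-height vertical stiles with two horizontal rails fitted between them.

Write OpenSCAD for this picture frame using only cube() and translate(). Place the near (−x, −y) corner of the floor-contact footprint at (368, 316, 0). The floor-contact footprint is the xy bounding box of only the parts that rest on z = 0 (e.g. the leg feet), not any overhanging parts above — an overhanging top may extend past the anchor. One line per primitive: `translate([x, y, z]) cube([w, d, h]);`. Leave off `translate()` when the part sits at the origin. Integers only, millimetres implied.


translate([368, 316, 0]) cube([33, 25, 762]);
translate([857, 316, 0]) cube([33, 25, 762]);
translate([401, 316, 0]) cube([456, 25, 33]);
translate([401, 316, 729]) cube([456, 25, 33]);


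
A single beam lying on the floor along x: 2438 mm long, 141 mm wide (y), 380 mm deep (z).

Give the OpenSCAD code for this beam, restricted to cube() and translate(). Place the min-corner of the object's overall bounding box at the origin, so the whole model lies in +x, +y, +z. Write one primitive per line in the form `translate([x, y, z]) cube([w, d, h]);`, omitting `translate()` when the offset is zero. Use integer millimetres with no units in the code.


cube([2438, 141, 380]);


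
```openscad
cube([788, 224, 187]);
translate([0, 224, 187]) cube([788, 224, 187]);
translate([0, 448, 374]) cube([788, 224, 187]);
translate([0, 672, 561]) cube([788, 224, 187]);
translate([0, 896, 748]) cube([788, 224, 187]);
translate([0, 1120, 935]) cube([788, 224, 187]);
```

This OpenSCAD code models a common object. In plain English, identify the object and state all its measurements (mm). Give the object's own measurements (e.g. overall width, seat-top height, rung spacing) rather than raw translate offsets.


A straight staircase of 6 solid steps. Each step is 788 mm wide (x), 224 mm deep (y, the going) and 187 mm tall (the rise). The first step rests on the floor; each subsequent step sits one going further in +y and one rise higher in +z, directly behind and above the previous step with no overlap.


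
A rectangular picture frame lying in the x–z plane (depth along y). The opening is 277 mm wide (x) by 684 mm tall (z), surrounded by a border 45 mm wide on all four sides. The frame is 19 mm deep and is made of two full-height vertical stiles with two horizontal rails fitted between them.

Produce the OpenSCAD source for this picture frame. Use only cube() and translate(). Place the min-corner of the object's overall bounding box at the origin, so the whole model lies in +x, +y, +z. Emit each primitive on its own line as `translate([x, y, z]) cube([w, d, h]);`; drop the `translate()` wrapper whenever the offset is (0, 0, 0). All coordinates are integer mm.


cube([45, 19, 774]);
translate([322, 0, 0]) cube([45, 19, 774]);
translate([45, 0, 0]) cube([277, 19, 45]);
translate([45, 0, 729]) cube([277, 19, 45]);


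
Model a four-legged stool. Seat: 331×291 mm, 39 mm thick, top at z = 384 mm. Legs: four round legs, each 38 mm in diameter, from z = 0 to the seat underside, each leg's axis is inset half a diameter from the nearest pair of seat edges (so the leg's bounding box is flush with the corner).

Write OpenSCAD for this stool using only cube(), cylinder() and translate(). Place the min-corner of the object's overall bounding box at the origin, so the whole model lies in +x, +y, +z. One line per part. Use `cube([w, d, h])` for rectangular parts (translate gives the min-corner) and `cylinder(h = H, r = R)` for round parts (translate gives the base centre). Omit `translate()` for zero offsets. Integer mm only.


translate([0, 0, 345]) cube([331, 291, 39]);
translate([19, 19, 0]) cylinder(h = 345, r = 19);
translate([312, 19, 0]) cylinder(h = 345, r = 19);
translate([19, 272, 0]) cylinder(h = 345, r = 19);
translate([312, 272, 0]) cylinder(h = 345, r = 19);


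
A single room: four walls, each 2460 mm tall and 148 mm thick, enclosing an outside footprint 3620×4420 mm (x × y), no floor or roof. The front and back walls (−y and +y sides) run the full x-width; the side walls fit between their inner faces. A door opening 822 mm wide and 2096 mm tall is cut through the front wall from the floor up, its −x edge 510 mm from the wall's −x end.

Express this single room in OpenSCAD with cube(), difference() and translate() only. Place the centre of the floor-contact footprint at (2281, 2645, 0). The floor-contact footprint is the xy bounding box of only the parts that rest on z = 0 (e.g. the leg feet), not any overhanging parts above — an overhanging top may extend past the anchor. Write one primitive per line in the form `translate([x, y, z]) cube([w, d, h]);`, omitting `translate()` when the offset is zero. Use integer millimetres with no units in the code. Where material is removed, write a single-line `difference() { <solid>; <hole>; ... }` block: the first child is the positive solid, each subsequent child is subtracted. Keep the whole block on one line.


difference() { translate([471, 435, 0]) cube([3620, 148, 2460]); translate([981, 435, 0]) cube([822, 148, 2096]); }
translate([471, 4707, 0]) cube([3620, 148, 2460]);
translate([471, 583, 0]) cube([148, 4124, 2460]);
translate([3943, 583, 0]) cube([148, 4124, 2460]);


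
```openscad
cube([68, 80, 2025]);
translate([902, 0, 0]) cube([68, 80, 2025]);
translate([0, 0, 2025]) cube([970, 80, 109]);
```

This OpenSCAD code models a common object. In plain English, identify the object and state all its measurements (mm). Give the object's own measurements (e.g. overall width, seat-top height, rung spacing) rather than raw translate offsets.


A door frame. The clear opening is 834 mm wide and 2025 mm high. Two 68 mm wide jambs, 80 mm deep, stand either side of the opening from the floor to the top of the opening. A 109 mm thick head sits across the top of both jambs, spanning the full outside width of the frame.


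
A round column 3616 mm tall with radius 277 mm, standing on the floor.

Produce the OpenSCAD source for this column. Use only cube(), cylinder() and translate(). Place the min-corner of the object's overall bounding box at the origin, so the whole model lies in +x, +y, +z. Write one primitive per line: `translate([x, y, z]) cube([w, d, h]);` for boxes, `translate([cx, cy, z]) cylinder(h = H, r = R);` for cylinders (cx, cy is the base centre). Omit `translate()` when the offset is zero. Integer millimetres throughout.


translate([277, 277, 0]) cylinder(h = 3616, r = 277);


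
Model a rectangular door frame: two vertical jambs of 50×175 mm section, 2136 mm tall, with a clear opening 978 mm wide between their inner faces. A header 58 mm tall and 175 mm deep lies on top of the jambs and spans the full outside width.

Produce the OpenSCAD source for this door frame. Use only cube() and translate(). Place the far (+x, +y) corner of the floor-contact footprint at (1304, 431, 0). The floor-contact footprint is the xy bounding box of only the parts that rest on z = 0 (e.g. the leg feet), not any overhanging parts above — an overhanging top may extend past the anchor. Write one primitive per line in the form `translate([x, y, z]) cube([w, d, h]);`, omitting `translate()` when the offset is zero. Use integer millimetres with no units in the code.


translate([226, 256, 0]) cube([50, 175, 2136]);
translate([1254, 256, 0]) cube([50, 175, 2136]);
translate([226, 256, 2136]) cube([1078, 175, 58]);


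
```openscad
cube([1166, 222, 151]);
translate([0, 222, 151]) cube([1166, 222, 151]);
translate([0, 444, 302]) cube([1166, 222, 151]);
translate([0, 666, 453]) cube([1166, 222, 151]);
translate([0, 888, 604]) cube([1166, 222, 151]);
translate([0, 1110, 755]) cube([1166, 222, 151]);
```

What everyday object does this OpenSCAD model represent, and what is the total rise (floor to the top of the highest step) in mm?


A staircase. The total rise is 906 mm.

6 identical blocks, each offset up and back from the previous — a staircase. Each step is 151 mm tall and there are 6 of them, so the total rise is 6 × 151 = 906 mm.


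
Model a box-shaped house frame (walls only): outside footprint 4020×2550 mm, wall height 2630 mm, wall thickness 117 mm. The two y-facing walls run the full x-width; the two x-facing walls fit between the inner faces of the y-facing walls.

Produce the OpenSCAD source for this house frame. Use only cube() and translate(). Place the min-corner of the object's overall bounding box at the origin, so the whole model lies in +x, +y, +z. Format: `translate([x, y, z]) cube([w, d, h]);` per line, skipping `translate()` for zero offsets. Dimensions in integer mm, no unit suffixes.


cube([4020, 117, 2630]);
translate([0, 2433, 0]) cube([4020, 117, 2630]);
translate([0, 117, 0]) cube([117, 2316, 2630]);
translate([3903, 117, 0]) cube([117, 2316, 2630]);


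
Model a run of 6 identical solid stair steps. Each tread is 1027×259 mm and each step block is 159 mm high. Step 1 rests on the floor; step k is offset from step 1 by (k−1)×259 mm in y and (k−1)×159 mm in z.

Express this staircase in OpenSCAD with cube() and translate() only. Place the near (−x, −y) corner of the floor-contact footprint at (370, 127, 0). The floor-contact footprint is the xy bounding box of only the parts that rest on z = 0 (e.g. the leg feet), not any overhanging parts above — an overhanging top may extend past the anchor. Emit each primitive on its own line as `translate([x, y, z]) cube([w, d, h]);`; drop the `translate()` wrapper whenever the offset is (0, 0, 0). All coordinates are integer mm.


translate([370, 127, 0]) cube([1027, 259, 159]);
translate([370, 386, 159]) cube([1027, 259, 159]);
translate([370, 645, 318]) cube([1027, 259, 159]);
translate([370, 904, 477]) cube([1027, 259, 159]);
translate([370, 1163, 636]) cube([1027, 259, 159]);
translate([370, 1422, 795]) cube([1027, 259, 159]);


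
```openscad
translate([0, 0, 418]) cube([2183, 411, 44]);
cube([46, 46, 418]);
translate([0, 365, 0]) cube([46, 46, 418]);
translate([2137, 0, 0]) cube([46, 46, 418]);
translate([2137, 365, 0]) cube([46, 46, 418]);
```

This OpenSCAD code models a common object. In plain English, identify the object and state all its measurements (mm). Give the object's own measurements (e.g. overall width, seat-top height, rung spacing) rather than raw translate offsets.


A long wooden bench with a 2183 mm (x) × 411 mm (y) seat, 44 mm thick, its top surface 462 mm above the floor. Four 46 mm square legs at the seat corners, flush with the edges, run from z = 0 to the seat underside.


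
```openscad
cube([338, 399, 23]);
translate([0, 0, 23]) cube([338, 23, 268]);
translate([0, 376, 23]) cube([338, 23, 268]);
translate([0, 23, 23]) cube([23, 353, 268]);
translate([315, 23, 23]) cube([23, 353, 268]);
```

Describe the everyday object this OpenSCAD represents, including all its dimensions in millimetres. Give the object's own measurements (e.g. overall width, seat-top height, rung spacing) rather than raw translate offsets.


An open-topped rectangular box: outside dimensions 338×399×291 mm, with a uniform wall and base thickness of 23 mm. The base is a full 338×399 slab on the floor; four walls sit on top of the base. The front and back walls (the −y and +y sides) span the full width; the two side walls fit between them.


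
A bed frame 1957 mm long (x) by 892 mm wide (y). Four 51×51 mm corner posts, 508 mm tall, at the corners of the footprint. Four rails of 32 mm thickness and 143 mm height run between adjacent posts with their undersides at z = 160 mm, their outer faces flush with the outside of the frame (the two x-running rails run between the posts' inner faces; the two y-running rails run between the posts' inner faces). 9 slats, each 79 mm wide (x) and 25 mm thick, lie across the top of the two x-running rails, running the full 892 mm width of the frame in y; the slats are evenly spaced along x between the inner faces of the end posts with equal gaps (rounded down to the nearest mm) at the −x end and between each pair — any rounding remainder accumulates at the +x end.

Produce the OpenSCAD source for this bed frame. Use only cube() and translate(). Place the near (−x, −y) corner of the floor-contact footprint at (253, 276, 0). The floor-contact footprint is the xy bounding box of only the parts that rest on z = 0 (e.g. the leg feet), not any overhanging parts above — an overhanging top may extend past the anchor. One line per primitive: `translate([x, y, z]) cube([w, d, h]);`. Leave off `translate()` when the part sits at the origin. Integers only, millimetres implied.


translate([253, 276, 0]) cube([51, 51, 508]);
translate([253, 1117, 0]) cube([51, 51, 508]);
translate([2159, 276, 0]) cube([51, 51, 508]);
translate([2159, 1117, 0]) cube([51, 51, 508]);
translate([304, 276, 160]) cube([1855, 32, 143]);
translate([304, 1136, 160]) cube([1855, 32, 143]);
translate([253, 327, 160]) cube([32, 790, 143]);
translate([2178, 327, 160]) cube([32, 790, 143]);
translate([418, 276, 303]) cube([79, 892, 25]);
translate([611, 276, 303]) cube([79, 892, 25]);
translate([804, 276, 303]) cube([79, 892, 25]);
translate([997, 276, 303]) cube([79, 892, 25]);
translate([1190, 276, 303]) cube([79, 892, 25]);
translate([1383, 276, 303]) cube([79, 892, 25]);
translate([1576, 276, 303]) cube([79, 892, 25]);
translate([1769, 276, 303]) cube([79, 892, 25]);
translate([1962, 276, 303]) cube([79, 892, 25]);


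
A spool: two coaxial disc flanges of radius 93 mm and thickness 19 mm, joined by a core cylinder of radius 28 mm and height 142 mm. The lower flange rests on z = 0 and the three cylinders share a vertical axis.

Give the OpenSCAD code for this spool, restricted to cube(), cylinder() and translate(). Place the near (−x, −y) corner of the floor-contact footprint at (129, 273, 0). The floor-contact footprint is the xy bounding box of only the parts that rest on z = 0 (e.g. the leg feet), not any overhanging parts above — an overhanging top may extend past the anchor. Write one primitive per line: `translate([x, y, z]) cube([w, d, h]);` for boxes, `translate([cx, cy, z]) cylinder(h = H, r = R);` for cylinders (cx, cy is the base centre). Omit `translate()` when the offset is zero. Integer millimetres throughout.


translate([222, 366, 0]) cylinder(h = 19, r = 93);
translate([222, 366, 19]) cylinder(h = 142, r = 28);
translate([222, 366, 161]) cylinder(h = 19, r = 93);


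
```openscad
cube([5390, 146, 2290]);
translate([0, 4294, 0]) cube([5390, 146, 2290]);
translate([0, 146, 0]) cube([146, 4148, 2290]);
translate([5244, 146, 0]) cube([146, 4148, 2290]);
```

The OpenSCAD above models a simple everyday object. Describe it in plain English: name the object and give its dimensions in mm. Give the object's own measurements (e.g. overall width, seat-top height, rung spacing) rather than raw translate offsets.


The wall frame of a small rectangular building: four walls, each 2290 mm tall and 146 mm thick, enclosing a footprint 5390 mm (x) by 4440 mm (y) outside-to-outside, with no floor or roof. The front and back walls (the −y and +y sides) span the full width; the two side walls fit between them.


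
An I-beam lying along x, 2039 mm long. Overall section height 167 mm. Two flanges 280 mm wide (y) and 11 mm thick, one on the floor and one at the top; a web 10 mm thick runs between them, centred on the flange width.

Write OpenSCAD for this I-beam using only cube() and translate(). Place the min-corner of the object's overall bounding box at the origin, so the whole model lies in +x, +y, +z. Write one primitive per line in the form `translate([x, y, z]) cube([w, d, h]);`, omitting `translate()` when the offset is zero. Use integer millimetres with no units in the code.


cube([2039, 280, 11]);
translate([0, 135, 11]) cube([2039, 10, 145]);
translate([0, 0, 156]) cube([2039, 280, 11]);


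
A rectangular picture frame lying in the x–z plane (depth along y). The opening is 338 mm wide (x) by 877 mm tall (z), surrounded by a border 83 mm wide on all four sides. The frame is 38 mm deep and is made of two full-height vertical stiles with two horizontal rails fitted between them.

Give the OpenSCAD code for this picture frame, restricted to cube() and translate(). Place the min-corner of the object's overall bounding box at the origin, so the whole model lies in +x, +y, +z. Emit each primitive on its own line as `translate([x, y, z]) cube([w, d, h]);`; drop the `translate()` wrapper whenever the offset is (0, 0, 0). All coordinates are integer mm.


cube([83, 38, 1043]);
translate([421, 0, 0]) cube([83, 38, 1043]);
translate([83, 0, 0]) cube([338, 38, 83]);
translate([83, 0, 960]) cube([338, 38, 83]);


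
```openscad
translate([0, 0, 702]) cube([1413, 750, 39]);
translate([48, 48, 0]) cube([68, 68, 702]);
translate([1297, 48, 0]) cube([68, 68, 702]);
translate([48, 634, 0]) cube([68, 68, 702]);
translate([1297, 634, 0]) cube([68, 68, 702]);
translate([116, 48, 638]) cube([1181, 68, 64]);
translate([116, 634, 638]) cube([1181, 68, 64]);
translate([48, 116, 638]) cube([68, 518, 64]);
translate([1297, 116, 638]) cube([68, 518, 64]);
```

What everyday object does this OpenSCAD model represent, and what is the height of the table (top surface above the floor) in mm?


A table. The table height is 741 mm.

A 1413×750×39 slab sits at z = 702 on four 68 mm square posts — a table. The top surface is at 702 + 39 = 741 mm.


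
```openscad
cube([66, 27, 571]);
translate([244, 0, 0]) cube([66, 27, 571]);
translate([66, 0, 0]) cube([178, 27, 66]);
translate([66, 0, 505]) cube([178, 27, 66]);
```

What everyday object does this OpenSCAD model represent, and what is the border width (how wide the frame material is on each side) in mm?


A picture frame. The border width is 66 mm.

Four thin pieces enclosing a rectangular opening — a picture frame. The two full-height stiles are 571 mm tall; the top rail sits at z = 505 and is 66 mm tall, so the border above the opening is 571 − 505 = 66 mm, matching the stile x-width.


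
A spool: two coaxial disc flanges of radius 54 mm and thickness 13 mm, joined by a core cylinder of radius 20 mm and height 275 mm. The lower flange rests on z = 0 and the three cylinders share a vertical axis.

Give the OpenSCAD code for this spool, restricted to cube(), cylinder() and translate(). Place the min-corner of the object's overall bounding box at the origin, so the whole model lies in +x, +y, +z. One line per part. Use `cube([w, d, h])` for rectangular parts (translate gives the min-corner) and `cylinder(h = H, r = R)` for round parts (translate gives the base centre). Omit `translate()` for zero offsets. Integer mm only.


translate([54, 54, 0]) cylinder(h = 13, r = 54);
translate([54, 54, 13]) cylinder(h = 275, r = 20);
translate([54, 54, 288]) cylinder(h = 13, r = 54);


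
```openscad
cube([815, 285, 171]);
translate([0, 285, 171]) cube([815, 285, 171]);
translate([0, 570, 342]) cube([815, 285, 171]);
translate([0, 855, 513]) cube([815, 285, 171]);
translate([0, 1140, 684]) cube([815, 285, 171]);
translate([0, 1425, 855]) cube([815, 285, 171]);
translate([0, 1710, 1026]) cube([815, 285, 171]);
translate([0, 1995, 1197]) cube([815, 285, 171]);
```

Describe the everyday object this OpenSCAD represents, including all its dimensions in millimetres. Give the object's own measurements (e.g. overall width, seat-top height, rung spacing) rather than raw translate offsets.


A straight staircase of 8 solid steps. Each step is 815 mm wide (x), 285 mm deep (y, the going) and 171 mm tall (the rise). The first step rests on the floor; each subsequent step sits one going further in +y and one rise higher in +z, directly behind and above the previous step with no overlap.


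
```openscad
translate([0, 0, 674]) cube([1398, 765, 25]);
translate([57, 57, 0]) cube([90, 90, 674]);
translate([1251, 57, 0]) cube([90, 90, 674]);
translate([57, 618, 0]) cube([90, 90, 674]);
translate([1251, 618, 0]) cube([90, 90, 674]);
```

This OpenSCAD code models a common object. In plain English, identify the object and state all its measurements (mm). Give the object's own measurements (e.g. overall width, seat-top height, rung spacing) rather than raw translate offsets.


A table: top 1398 mm (x) × 765 mm (y), 25 mm thick, upper face at z = 699 mm, on four 90×90 mm square legs, each inset 57 mm from the nearest pair of top edges from z = 0 to the bottom of the top.


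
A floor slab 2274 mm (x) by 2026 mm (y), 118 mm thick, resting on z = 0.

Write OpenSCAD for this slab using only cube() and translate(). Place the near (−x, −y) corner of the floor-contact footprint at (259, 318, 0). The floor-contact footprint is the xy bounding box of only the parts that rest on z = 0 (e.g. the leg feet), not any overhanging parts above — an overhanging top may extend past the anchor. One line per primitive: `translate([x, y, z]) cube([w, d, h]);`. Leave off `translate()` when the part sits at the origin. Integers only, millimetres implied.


translate([259, 318, 0]) cube([2274, 2026, 118]);


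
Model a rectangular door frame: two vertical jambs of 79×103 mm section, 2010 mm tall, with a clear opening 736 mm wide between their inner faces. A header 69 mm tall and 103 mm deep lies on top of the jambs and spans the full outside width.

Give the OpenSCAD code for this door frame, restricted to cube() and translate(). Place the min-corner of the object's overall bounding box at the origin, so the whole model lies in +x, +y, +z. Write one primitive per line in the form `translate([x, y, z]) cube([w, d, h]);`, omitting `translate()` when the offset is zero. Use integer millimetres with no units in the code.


cube([79, 103, 2010]);
translate([815, 0, 0]) cube([79, 103, 2010]);
translate([0, 0, 2010]) cube([894, 103, 69]);


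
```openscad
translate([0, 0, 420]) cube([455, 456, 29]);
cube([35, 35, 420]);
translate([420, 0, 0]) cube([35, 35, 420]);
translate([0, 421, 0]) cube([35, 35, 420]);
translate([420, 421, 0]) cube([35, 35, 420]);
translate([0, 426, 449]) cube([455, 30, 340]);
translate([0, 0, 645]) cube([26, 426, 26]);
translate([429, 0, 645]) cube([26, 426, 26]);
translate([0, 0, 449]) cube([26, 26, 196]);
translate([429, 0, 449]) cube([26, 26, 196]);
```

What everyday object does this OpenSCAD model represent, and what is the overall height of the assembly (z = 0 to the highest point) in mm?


A chair. The overall height is 789 mm.

A slab on four corner posts with a tall panel at the back — a chair. The seat slab sits at z = 420 with thickness 29, and the 340 mm backrest starts at the seat top, so the overall height is 420 + 29 + 340 = 789 mm.


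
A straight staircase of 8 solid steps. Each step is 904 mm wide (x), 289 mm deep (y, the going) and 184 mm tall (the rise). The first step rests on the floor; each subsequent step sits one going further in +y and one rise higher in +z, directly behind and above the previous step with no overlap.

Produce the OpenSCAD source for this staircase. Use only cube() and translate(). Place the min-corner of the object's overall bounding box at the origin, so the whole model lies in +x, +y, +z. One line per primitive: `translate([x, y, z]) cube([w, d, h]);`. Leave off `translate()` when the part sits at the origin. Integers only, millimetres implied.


cube([904, 289, 184]);
translate([0, 289, 184]) cube([904, 289, 184]);
translate([0, 578, 368]) cube([904, 289, 184]);
translate([0, 867, 552]) cube([904, 289, 184]);
translate([0, 1156, 736]) cube([904, 289, 184]);
translate([0, 1445, 920]) cube([904, 289, 184]);
translate([0, 1734, 1104]) cube([904, 289, 184]);
translate([0, 2023, 1288]) cube([904, 289, 184]);
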